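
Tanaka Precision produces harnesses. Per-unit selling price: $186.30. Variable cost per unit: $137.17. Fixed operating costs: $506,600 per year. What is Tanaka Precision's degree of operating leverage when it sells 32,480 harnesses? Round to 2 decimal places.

1.47

Total contribution margin = 32,480 × $49.13 = $1,595,742.40.
Subtracting fixed costs: EBIT = $1,595,742.40 − $506,600 = $1,089,142.40.
So DOL = total CM / EBIT = $1,595,742.40 / $1,089,142.40 = 1.4651.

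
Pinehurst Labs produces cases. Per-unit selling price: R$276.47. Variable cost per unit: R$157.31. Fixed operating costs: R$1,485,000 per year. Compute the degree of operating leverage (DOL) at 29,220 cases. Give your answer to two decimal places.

Total contribution margin = 29,220 × R$119.16 = R$3,481,855.20.
Subtracting fixed costs: EBIT = R$3,481,855.20 − R$1,485,000 = R$1,996,855.20.
So DOL = total CM / EBIT = R$3,481,855.20 / R$1,996,855.20 = 1.7437.

1.74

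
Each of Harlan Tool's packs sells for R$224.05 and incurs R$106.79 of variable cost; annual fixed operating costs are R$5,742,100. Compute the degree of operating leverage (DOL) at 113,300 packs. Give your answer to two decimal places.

1.76

At 113,300 units, contribution = 113,300 × R$117.26 = R$13,285,558.00.
Subtracting fixed costs: EBIT = R$13,285,558.00 − R$5,742,100 = R$7,543,458.00.
So DOL = total CM / EBIT = R$13,285,558.00 / R$7,543,458.00 = 1.7612.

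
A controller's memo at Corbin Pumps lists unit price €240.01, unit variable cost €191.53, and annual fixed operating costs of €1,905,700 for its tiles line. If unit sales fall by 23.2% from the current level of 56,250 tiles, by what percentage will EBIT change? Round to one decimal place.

Total contribution margin = 56,250 × €48.48 = €2,727,000.00.
Operating income = contribution − fixed costs = €2,727,000.00 − €1,905,700 = €821,300.00.
Degree of operating leverage = €2,727,000.00 / €821,300.00 = 3.3203.
Operating income changes by 3.3203 × -23.2% = -77.0%.

-77.0%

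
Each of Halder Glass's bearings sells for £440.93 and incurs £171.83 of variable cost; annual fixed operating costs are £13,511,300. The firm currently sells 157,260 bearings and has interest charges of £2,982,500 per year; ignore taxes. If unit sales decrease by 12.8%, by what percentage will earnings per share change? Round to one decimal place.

Contribution at this volume is 157,260 × £269.10 = £42,318,666.00.
EBIT = £42,318,666.00 − £13,511,300 = £28,807,366.00.
Interest = £2,982,500.00, so EBIT − I = £25,824,866.00.
DCL = total CM / (EBIT − I) = £42,318,666.00 / £25,824,866.00 = 1.6387.
EPS therefore changes by 1.6387 × (-12.8%) = -21.0%.

-21.0%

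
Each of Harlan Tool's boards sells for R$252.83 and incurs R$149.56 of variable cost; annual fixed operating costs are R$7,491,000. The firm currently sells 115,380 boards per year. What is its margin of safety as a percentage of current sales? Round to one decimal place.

Contribution margin per unit = R$252.83 − R$149.56 = R$103.27. Break-even units = R$7,491,000 ÷ R$103.27 = 72,538.01; break-even revenue = 72,538.01 × R$252.83 = R$18,339,784.35.
Current sales = 115,380 × R$252.83 = R$29,171,525.40.
Margin of safety = (R$29,171,525.40 − R$18,339,784.35) ÷ R$29,171,525.40 = 37.1%.

37.1%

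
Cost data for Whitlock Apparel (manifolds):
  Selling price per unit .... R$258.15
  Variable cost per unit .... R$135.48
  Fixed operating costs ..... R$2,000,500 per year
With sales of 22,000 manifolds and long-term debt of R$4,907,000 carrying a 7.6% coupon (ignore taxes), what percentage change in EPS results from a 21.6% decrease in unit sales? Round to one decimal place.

-179.2%

Contribution at this volume is 22,000 × R$122.67 = R$2,698,740.00.
EBIT = R$2,698,740.00 − R$2,000,500 = R$698,240.00.
Interest = R$372,932.00, so EBIT − I = R$325,308.00.
Degree of combined leverage = contribution ÷ (EBIT − I) = R$2,698,740.00 ÷ R$325,308.00 = 8.2960.
EPS therefore changes by 8.2960 × (-21.6%) = -179.2%.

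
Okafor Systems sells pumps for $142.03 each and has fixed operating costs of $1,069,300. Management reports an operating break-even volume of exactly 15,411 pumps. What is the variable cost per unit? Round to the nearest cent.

At break-even, FC = Q × (P − VC), so P − VC = $1,069,300 ÷ 15,411 = $69.3855.
Hence VC = price − CM = $142.03 − $69.3855 = $72.64.

$72.64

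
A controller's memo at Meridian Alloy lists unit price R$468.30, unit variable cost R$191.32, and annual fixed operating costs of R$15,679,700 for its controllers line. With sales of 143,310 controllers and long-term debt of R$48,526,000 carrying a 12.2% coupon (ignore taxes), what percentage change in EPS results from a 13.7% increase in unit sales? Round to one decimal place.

+30.1%

At 143,310 units, contribution = 143,310 × R$276.98 = R$39,694,003.80.
Subtracting fixed costs: EBIT = R$39,694,003.80 − R$15,679,700 = R$24,014,303.80.
Interest = R$5,920,172.00, so EBIT − I = R$18,094,131.80.
Degree of combined leverage = contribution ÷ (EBIT − I) = R$39,694,003.80 ÷ R$18,094,131.80 = 2.1938.
EPS therefore changes by 2.1938 × (+13.7%) = +30.1%.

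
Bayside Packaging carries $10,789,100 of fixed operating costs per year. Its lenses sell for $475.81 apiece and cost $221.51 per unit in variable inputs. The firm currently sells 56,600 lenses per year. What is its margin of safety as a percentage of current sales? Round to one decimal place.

25.0%

Each unit contributes $475.81 − $221.51 = $254.30. Break-even units = $10,789,100 ÷ $254.30 = 42,426.66; break-even revenue = 42,426.66 × $475.81 = $20,187,029.77.
Actual sales revenue = 56,600 × $475.81 = $26,930,846.00.
Margin of safety = ($26,930,846.00 − $20,187,029.77) ÷ $26,930,846.00 = 25.0%.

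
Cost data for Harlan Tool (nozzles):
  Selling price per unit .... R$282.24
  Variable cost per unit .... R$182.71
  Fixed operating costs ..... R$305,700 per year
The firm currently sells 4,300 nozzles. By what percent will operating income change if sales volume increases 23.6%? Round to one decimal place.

Contribution at this volume is 4,300 × R$99.53 = R$427,979.00.
EBIT = R$427,979.00 − R$305,700 = R$122,279.00.
So DOL = total CM / EBIT = R$427,979.00 / R$122,279.00 = 3.5000.
%ΔEBIT = DOL × %ΔSales = 3.5000 × +23.6% = +82.6%.

+82.6%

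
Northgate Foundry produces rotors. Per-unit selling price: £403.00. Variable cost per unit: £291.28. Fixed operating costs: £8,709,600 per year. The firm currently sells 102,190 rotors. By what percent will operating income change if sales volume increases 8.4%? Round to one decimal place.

Total contribution margin = 102,190 × £111.72 = £11,416,666.80.
EBIT = £11,416,666.80 − £8,709,600 = £2,707,066.80.
Degree of operating leverage = £11,416,666.80 / £2,707,066.80 = 4.2174.
Operating income changes by 4.2174 × +8.4% = +35.4%.

+35.4%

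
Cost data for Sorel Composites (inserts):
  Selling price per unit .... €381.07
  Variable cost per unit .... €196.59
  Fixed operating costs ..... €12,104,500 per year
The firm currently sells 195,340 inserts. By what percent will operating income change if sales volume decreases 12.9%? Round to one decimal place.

Contribution at this volume is 195,340 × €184.48 = €36,036,323.20.
EBIT = €36,036,323.20 − €12,104,500 = €23,931,823.20.
DOL = contribution ÷ EBIT = €36,036,323.20 ÷ €23,931,823.20 = 1.5058.
Operating income changes by 1.5058 × -12.9% = -19.4%.

-19.4%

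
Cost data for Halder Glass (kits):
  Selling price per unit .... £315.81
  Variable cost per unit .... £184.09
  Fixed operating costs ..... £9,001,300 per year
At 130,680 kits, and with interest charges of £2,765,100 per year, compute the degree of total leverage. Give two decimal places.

Total contribution margin = 130,680 × £131.72 = £17,213,169.60.
EBIT = £17,213,169.60 − £9,001,300 = £8,211,869.60. Interest = £2,765,100.00.
DOL = £17,213,169.60 ÷ £8,211,869.60 = 2.0961; DFL = £8,211,869.60 ÷ £5,446,769.60 = 1.5077.
Combined leverage = 2.0961 × 1.5077 = 3.1603.

3.16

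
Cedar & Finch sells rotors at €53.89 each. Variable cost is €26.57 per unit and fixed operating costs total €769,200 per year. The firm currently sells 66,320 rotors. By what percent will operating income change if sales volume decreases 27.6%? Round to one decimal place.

-48.0%

Contribution at this volume is 66,320 × €27.32 = €1,811,862.40.
Operating income = contribution − fixed costs = €1,811,862.40 − €769,200 = €1,042,662.40.
DOL = contribution ÷ EBIT = €1,811,862.40 ÷ €1,042,662.40 = 1.7377.
%ΔEBIT = DOL × %ΔSales = 1.7377 × -27.6% = -48.0%.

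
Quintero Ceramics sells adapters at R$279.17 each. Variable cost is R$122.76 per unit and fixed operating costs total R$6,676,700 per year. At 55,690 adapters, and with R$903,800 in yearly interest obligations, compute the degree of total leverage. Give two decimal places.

At 55,690 units, contribution = 55,690 × R$156.41 = R$8,710,472.90.
Subtracting fixed costs: EBIT = R$8,710,472.90 − R$6,676,700 = R$2,033,772.90. Interest = R$903,800.00.
DOL = R$8,710,472.90 ÷ R$2,033,772.90 = 4.2829; DFL = R$2,033,772.90 ÷ R$1,129,972.90 = 1.7998.
Combined leverage = 4.2829 × 1.7998 = 7.7084.

7.71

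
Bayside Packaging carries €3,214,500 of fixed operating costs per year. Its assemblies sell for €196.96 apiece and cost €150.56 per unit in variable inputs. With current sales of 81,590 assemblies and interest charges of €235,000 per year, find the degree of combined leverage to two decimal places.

11.26

At 81,590 units, contribution = 81,590 × €46.40 = €3,785,776.00.
Subtracting fixed costs: EBIT = €3,785,776.00 − €3,214,500 = €571,276.00. Interest = €235,000.00, so EBIT − I = €336,276.00.
DCL = contribution ÷ (EBIT − I) = €3,785,776.00 ÷ €336,276.00 = 11.2579.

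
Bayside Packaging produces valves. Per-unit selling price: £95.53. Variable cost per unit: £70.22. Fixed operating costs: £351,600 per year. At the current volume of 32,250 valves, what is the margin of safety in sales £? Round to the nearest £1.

£1,753,764

Contribution margin per unit = £95.53 − £70.22 = £25.31. Break-even units = £351,600 ÷ £25.31 = 13,891.74; break-even revenue = 13,891.74 × £95.53 = £1,327,078.15.
Actual sales revenue = 32,250 × £95.53 = £3,080,842.50.
Margin of safety = £3,080,842.50 − £1,327,078.15 = £1,753,764.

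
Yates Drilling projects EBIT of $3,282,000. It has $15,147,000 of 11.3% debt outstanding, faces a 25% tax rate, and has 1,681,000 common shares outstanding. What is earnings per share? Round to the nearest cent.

$0.70

Interest = $1,711,611.00, so EBT = $3,282,000 − $1,711,611.00 = $1,570,389.00.
After tax at 25%: net income = $1,570,389.00 × 0.75 = $1,177,791.75.
EPS = $1,177,791.75 ÷ 1,681,000 = $0.70.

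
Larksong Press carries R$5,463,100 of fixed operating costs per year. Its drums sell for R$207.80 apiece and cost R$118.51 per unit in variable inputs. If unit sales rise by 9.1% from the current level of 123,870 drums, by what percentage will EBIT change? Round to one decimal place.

+18.0%

Contribution at this volume is 123,870 × R$89.29 = R$11,060,352.30.
EBIT = R$11,060,352.30 − R$5,463,100 = R$5,597,252.30.
Degree of operating leverage = R$11,060,352.30 / R$5,597,252.30 = 1.9760.
So EBIT moves 1.9760 × (+9.1%) = +18.0%.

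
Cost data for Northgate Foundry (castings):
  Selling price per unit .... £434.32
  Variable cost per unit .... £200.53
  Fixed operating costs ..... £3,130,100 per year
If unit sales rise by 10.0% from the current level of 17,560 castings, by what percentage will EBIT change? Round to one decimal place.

At 17,560 units, contribution = 17,560 × £233.79 = £4,105,352.40.
Subtracting fixed costs: EBIT = £4,105,352.40 − £3,130,100 = £975,252.40.
Degree of operating leverage = £4,105,352.40 / £975,252.40 = 4.2095.
So EBIT moves 4.2095 × (+10.0%) = +42.1%.

+42.1%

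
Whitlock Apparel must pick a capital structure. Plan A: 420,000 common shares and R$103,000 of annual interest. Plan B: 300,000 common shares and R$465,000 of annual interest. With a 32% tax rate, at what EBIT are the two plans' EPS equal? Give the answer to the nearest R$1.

R$1,370,000

Set EPS_A = EPS_B: (EBIT − R$103,000)(1 − 0.32) ÷ 420,000 = (EBIT − R$465,000)(1 − 0.32) ÷ 300,000.
Cancelling (1 − t) and cross-multiplying: 300,000·(EBIT − 103,000) = 420,000·(EBIT − 465,000).
EBIT × (420,000 − 300,000) = 465,000 × 420,000 − 103,000 × 300,000 = 164,400,000,000, so EBIT = 164,400,000,000 ÷ 120,000 = 1,370,000.00.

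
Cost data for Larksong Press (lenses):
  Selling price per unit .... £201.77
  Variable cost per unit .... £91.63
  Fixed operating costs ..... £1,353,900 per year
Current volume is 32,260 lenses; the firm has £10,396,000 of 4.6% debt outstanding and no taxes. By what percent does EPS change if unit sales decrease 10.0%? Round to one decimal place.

Total contribution margin = 32,260 × £110.14 = £3,553,116.40.
Operating income = contribution − fixed costs = £3,553,116.40 − £1,353,900 = £2,199,216.40.
After interest of £478,216.00, pre-tax earnings = £1,721,000.40.
DCL = total CM / (EBIT − I) = £3,553,116.40 / £1,721,000.40 = 2.0646.
%ΔEPS = DCL × %ΔSales = 2.0646 × -10.0% = -20.6%.

-20.6%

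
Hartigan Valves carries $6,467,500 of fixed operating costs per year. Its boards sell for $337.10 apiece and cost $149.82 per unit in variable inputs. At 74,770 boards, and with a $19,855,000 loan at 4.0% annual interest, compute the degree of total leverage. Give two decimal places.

Contribution at this volume is 74,770 × $187.28 = $14,002,925.60.
Operating income = contribution − fixed costs = $14,002,925.60 − $6,467,500 = $7,535,425.60. Interest = $794,200.00.
DOL = $14,002,925.60 ÷ $7,535,425.60 = 1.8583; DFL = $7,535,425.60 ÷ $6,741,225.60 = 1.1178.
DCL = DOL × DFL = 1.8583 × 1.1178 = 2.0772.

2.08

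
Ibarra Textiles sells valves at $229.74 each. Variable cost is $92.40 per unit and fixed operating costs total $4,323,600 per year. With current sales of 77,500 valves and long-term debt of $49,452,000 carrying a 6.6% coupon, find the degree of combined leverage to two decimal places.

Contribution at this volume is 77,500 × $137.34 = $10,643,850.00.
EBIT = $10,643,850.00 − $4,323,600 = $6,320,250.00. Interest = $3,263,832.00.
DOL = $10,643,850.00 ÷ $6,320,250.00 = 1.6841; DFL = $6,320,250.00 ÷ $3,056,418.00 = 2.0679.
DCL = DOL × DFL = 1.6841 × 2.0679 = 3.4826.

3.48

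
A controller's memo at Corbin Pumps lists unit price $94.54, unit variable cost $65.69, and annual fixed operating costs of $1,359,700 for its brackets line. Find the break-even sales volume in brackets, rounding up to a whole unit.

Unit CM = price − variable cost = $94.54 − $65.69 = $28.85.
Break-even volume = fixed costs ÷ CM per unit = $1,359,700 ÷ $28.85 = 47,129.98, so 47,130 brackets.

47,130 brackets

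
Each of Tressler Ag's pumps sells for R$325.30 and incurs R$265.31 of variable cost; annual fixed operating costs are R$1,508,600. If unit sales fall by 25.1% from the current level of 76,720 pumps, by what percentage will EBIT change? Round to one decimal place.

-37.3%

Total contribution margin = 76,720 × R$59.99 = R$4,602,432.80.
Operating income = contribution − fixed costs = R$4,602,432.80 − R$1,508,600 = R$3,093,832.80.
So DOL = total CM / EBIT = R$4,602,432.80 / R$3,093,832.80 = 1.4876.
Operating income changes by 1.4876 × -25.1% = -37.3%.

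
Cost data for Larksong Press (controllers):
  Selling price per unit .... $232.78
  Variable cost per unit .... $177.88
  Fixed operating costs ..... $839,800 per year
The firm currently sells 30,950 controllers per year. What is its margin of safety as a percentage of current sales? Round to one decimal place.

50.6%

Each unit contributes $232.78 − $177.88 = $54.90. Break-even units = $839,800 ÷ $54.90 = 15,296.90; break-even revenue = 15,296.90 × $232.78 = $3,560,813.19.
Actual sales revenue = 30,950 × $232.78 = $7,204,541.00.
Margin of safety = ($7,204,541.00 − $3,560,813.19) ÷ $7,204,541.00 = 50.6%.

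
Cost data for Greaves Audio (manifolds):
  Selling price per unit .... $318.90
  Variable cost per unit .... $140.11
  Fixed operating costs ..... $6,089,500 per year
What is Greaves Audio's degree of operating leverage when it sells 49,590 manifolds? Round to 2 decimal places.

3.19

At 49,590 units, contribution = 49,590 × $178.79 = $8,866,196.10.
Subtracting fixed costs: EBIT = $8,866,196.10 − $6,089,500 = $2,776,696.10.
So DOL = total CM / EBIT = $8,866,196.10 / $2,776,696.10 = 3.1931.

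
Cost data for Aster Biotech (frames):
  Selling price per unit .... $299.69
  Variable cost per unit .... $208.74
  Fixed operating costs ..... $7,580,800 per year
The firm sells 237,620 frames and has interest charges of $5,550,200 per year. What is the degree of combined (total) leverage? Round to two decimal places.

2.55

Contribution at this volume is 237,620 × $90.95 = $21,611,539.00.
Subtracting fixed costs: EBIT = $21,611,539.00 − $7,580,800 = $14,030,739.00. Interest = $5,550,200.00.
DOL = $21,611,539.00 ÷ $14,030,739.00 = 1.5403; DFL = $14,030,739.00 ÷ $8,480,539.00 = 1.6545.
Combined leverage = 1.5403 × 1.6545 = 2.5484.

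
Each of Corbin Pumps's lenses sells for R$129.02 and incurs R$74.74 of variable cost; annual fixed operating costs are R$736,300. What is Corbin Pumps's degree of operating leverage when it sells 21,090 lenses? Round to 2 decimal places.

Contribution at this volume is 21,090 × R$54.28 = R$1,144,765.20.
Operating income = contribution − fixed costs = R$1,144,765.20 − R$736,300 = R$408,465.20.
Degree of operating leverage = R$1,144,765.20 / R$408,465.20 = 2.8026.

2.80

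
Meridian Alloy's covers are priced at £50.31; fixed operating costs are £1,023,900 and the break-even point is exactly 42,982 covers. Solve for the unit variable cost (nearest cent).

£26.49

At break-even, FC = Q × (P − VC), so P − VC = £1,023,900 ÷ 42,982 = £23.8216.
Variable cost per unit = £50.31 − £23.8216 = £26.49.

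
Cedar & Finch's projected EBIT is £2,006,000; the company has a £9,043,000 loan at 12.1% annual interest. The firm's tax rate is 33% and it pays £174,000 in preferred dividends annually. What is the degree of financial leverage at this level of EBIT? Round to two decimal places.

3.08

Annual interest charges come to £1,094,203.00.
Preferred dividends grossed up pre-tax: £174,000 / (1 − 0.33) = £259,701.49.
DFL = EBIT ÷ [EBIT − I − D_p/(1−t)] = £2,006,000 ÷ [£2,006,000 − £1,094,203.00 − £259,701.49] = £2,006,000 ÷ £652,095.51 = 3.0762.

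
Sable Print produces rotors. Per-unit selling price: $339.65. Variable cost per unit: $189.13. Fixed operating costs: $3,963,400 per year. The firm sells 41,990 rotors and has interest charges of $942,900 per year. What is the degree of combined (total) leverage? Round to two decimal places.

Total contribution margin = 41,990 × $150.52 = $6,320,334.80.
Operating income = contribution − fixed costs = $6,320,334.80 − $3,963,400 = $2,356,934.80. Interest = $942,900.00.
DOL = $6,320,334.80 ÷ $2,356,934.80 = 2.6816; DFL = $2,356,934.80 ÷ $1,414,034.80 = 1.6668.
DCL = DOL × DFL = 2.6816 × 1.6668 = 4.4697.

4.47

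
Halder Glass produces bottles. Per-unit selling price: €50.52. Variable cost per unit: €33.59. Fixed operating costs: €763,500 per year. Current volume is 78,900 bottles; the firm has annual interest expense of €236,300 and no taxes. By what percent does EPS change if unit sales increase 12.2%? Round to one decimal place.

At 78,900 units, contribution = 78,900 × €16.93 = €1,335,777.00.
EBIT = €1,335,777.00 − €763,500 = €572,277.00.
Interest = €236,300.00, so EBIT − I = €335,977.00.
Degree of combined leverage = contribution ÷ (EBIT − I) = €1,335,777.00 ÷ €335,977.00 = 3.9758.
%ΔEPS = DCL × %ΔSales = 3.9758 × +12.2% = +48.5%.

+48.5%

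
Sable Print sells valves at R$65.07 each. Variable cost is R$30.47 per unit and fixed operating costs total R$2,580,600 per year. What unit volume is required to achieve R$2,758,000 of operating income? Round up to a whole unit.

154,295 valves

Contribution margin per unit = R$65.07 − R$30.47 = R$34.60.
Need Q such that Q × R$34.60 − R$2,580,600 = R$2,758,000, i.e. Q = R$5,338,600 / R$34.60 = 154,294.80 → 154,295.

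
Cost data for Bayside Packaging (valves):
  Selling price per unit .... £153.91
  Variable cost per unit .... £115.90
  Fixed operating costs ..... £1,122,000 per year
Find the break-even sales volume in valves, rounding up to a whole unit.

29,519 valves

Each unit contributes £153.91 − £115.90 = £38.01.
Break-even volume = fixed costs ÷ CM per unit = £1,122,000 ÷ £38.01 = 29,518.55, so 29,519 valves.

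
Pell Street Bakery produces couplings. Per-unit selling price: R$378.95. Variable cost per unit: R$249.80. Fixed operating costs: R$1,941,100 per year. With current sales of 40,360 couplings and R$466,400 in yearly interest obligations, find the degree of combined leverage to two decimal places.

1.86

Total contribution margin = 40,360 × R$129.15 = R$5,212,494.00.
EBIT = R$5,212,494.00 − R$1,941,100 = R$3,271,394.00. Interest = R$466,400.00, so EBIT − I = R$2,804,994.00.
DCL = contribution ÷ (EBIT − I) = R$5,212,494.00 ÷ R$2,804,994.00 = 1.8583.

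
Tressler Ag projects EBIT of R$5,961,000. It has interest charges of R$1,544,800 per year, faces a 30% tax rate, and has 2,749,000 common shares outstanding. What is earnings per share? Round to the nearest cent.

R$1.12

Interest = R$1,544,800.00, so EBT = R$5,961,000 − R$1,544,800.00 = R$4,416,200.00.
Net income = R$4,416,200.00 × (1 − 0.30) = R$3,091,340.00.
EPS = R$3,091,340.00 ÷ 2,749,000 = R$1.12.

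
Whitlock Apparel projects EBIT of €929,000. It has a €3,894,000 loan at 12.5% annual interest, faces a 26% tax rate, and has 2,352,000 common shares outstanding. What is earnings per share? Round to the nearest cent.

€0.14

Interest = €486,750.00, so EBT = €929,000 − €486,750.00 = €442,250.00.
Net income = €442,250.00 × (1 − 0.26) = €327,265.00.
Per share: €327,265.00 / 2,352,000 shares = €0.14.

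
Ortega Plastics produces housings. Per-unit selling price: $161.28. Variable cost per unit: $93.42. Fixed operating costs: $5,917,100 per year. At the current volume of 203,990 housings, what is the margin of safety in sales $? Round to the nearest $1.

$18,836,585

Contribution margin per unit = $161.28 − $93.42 = $67.86. Break-even units = $5,917,100 ÷ $67.86 = 87,195.70; break-even revenue = 87,195.70 × $161.28 = $14,062,922.02.
Actual sales revenue = 203,990 × $161.28 = $32,899,507.20.
Margin of safety = $32,899,507.20 − $14,062,922.02 = $18,836,585.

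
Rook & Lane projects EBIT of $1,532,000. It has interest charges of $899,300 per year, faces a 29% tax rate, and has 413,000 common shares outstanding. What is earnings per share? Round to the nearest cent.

$1.09

Interest = $899,300.00, so EBT = $1,532,000 − $899,300.00 = $632,700.00.
Net income = $632,700.00 × (1 − 0.29) = $449,217.00.
Per share: $449,217.00 / 413,000 shares = $1.09.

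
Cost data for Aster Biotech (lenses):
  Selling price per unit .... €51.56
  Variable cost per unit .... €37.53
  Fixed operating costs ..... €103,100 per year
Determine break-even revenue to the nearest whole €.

CM per unit = €51.56 − €37.53 = €14.03; CM ratio = €14.03 / €51.56 = 0.2721.
Break-even revenue = fixed costs × price ÷ CM = €103,100 × €51.56 ÷ €14.03 = €378,891.

€378,891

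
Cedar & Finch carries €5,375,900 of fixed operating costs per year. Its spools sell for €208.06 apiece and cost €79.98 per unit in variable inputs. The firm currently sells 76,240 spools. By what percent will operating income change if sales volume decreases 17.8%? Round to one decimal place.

-39.6%

At 76,240 units, contribution = 76,240 × €128.08 = €9,764,819.20.
EBIT = €9,764,819.20 − €5,375,900 = €4,388,919.20.
Degree of operating leverage = €9,764,819.20 / €4,388,919.20 = 2.2249.
So EBIT moves 2.2249 × (-17.8%) = -39.6%.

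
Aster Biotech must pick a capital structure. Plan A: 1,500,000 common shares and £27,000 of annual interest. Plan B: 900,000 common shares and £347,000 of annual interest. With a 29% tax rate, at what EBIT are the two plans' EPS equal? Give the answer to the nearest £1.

At indifference, (EBIT − 27,000)(1 − t)/1,500,000 = (EBIT − 347,000)(1 − t)/900,000.
The (1 − t) factor cancels: (EBIT − 27,000) × 900,000 = (EBIT − 347,000) × 1,500,000.
EBIT × (1,500,000 − 900,000) = 347,000 × 1,500,000 − 27,000 × 900,000 = 496,200,000,000, so EBIT = 496,200,000,000 ÷ 600,000 = 827,000.00.

£827,000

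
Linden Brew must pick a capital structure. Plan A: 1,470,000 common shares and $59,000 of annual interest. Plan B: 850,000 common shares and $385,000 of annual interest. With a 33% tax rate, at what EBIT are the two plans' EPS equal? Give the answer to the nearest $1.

Set EPS_A = EPS_B: (EBIT − $59,000)(1 − 0.33) ÷ 1,470,000 = (EBIT − $385,000)(1 − 0.33) ÷ 850,000.
The (1 − t) factor cancels: (EBIT − 59,000) × 850,000 = (EBIT − 385,000) × 1,470,000.
Solving, EBIT = (385,000·1,470,000 − 59,000·850,000) / (1,470,000 − 850,000) = 515,800,000,000 / 620,000 = 831,935.48.

$831,935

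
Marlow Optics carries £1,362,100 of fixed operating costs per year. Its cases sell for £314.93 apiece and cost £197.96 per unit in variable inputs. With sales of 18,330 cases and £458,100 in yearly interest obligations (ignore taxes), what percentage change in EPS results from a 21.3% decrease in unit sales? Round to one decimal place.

Total contribution margin = 18,330 × £116.97 = £2,144,060.10.
Operating income = contribution − fixed costs = £2,144,060.10 − £1,362,100 = £781,960.10.
After interest of £458,100.00, pre-tax earnings = £323,860.10.
DCL = total CM / (EBIT − I) = £2,144,060.10 / £323,860.10 = 6.6203.
%ΔEPS = DCL × %ΔSales = 6.6203 × -21.3% = -141.0%.

-141.0%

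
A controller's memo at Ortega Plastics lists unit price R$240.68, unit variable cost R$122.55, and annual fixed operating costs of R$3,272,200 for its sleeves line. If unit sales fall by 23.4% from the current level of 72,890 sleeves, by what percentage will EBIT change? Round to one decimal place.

At 72,890 units, contribution = 72,890 × R$118.13 = R$8,610,495.70.
EBIT = R$8,610,495.70 − R$3,272,200 = R$5,338,295.70.
Degree of operating leverage = R$8,610,495.70 / R$5,338,295.70 = 1.6130.
So EBIT moves 1.6130 × (-23.4%) = -37.7%.

-37.7%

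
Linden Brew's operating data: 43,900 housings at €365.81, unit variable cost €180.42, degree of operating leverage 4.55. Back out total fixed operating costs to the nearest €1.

€6,349,913

Total contribution margin = 43,900 × €185.39 = €8,138,621.00.
Since DOL = CM ÷ EBIT, EBIT = €8,138,621.00 ÷ 4.55 = €1,788,707.91.
And FC = contribution − EBIT = €8,138,621.00 − €1,788,707.91 = €6,349,913.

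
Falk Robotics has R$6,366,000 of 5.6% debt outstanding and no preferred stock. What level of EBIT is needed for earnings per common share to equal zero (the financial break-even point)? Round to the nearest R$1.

Annual interest = 5.6% × R$6,366,000 = R$356,496.00.
Without preferred stock the financial break-even is simply EBIT = interest = R$356,496.00.

R$356,496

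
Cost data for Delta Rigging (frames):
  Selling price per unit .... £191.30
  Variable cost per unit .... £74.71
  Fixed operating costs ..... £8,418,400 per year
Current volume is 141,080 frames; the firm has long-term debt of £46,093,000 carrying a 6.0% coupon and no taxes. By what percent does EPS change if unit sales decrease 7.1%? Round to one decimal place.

Contribution at this volume is 141,080 × £116.59 = £16,448,517.20.
Operating income = contribution − fixed costs = £16,448,517.20 − £8,418,400 = £8,030,117.20.
Interest = £2,765,580.00, so EBIT − I = £5,264,537.20.
Degree of combined leverage = contribution ÷ (EBIT − I) = £16,448,517.20 ÷ £5,264,537.20 = 3.1244.
%ΔEPS = DCL × %ΔSales = 3.1244 × -7.1% = -22.2%.

-22.2%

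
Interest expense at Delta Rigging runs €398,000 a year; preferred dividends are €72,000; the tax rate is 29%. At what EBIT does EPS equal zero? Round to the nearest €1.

€499,408

Grossing the preferred dividend up to pre-tax terms: €72,000 / (1 − 0.29) = €101,408.45.
Financial break-even EBIT = interest + D_p ÷ (1 − t) = €398,000 + €101,408.45 = €499,408.45.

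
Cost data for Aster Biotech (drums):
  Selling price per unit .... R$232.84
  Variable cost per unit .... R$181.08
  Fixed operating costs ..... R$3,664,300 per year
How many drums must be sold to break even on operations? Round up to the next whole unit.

Unit CM = price − variable cost = R$232.84 − R$181.08 = R$51.76.
Break-even volume = fixed costs ÷ CM per unit = R$3,664,300 ÷ R$51.76 = 70,794.05, so 70,795 drums.

70,795 drums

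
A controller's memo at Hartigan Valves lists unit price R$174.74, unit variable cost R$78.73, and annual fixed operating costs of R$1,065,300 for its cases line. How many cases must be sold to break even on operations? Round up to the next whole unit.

11,096 cases

Contribution margin per unit = R$174.74 − R$78.73 = R$96.01.
Break-even volume = fixed costs ÷ CM per unit = R$1,065,300 ÷ R$96.01 = 11,095.72, so 11,096 cases.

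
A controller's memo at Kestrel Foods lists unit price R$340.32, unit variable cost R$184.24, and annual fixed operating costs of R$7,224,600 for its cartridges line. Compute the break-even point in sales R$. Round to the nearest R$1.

R$15,752,664

Contribution margin per unit = R$340.32 − R$184.24 = R$156.08, a CM ratio of R$156.08 ÷ R$340.32 = 0.4586.
Break-even revenue = fixed costs × price ÷ CM = R$7,224,600 × R$340.32 ÷ R$156.08 = R$15,752,664.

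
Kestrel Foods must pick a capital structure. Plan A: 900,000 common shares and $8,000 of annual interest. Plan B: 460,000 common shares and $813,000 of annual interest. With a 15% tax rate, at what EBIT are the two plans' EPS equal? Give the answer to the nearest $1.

$1,654,591

At indifference, (EBIT − 8,000)(1 − t)/900,000 = (EBIT − 813,000)(1 − t)/460,000.
Cancelling (1 − t) and cross-multiplying: 460,000·(EBIT − 8,000) = 900,000·(EBIT − 813,000).
EBIT × (900,000 − 460,000) = 813,000 × 900,000 − 8,000 × 460,000 = 728,020,000,000, so EBIT = 728,020,000,000 ÷ 440,000 = 1,654,590.91.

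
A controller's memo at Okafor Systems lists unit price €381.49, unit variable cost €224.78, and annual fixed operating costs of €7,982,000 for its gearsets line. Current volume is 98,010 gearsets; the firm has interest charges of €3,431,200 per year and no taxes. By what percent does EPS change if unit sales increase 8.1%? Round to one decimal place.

At 98,010 units, contribution = 98,010 × €156.71 = €15,359,147.10.
Subtracting fixed costs: EBIT = €15,359,147.10 − €7,982,000 = €7,377,147.10.
Interest = €3,431,200.00, so EBIT − I = €3,945,947.10.
Degree of combined leverage = contribution ÷ (EBIT − I) = €15,359,147.10 ÷ €3,945,947.10 = 3.8924.
EPS therefore changes by 3.8924 × (+8.1%) = +31.5%.

+31.5%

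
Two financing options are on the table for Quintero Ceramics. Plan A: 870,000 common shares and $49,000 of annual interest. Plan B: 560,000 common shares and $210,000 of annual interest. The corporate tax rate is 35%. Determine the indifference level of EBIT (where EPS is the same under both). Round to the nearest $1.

$500,839

Set EPS_A = EPS_B: (EBIT − $49,000)(1 − 0.35) ÷ 870,000 = (EBIT − $210,000)(1 − 0.35) ÷ 560,000.
Cancelling (1 − t) and cross-multiplying: 560,000·(EBIT − 49,000) = 870,000·(EBIT − 210,000).
Solving, EBIT = (210,000·870,000 − 49,000·560,000) / (870,000 − 560,000) = 155,260,000,000 / 310,000 = 500,838.71.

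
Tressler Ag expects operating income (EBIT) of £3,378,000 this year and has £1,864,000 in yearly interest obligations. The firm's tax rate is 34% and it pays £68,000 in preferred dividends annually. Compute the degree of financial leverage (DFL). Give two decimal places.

2.39

Annual interest charges come to £1,864,000.00.
Preferred dividends grossed up pre-tax: £68,000 / (1 − 0.34) = £103,030.30.
DFL = EBIT ÷ [EBIT − I − D_p/(1−t)] = £3,378,000 ÷ [£3,378,000 − £1,864,000.00 − £103,030.30] = £3,378,000 ÷ £1,410,969.70 = 2.3941.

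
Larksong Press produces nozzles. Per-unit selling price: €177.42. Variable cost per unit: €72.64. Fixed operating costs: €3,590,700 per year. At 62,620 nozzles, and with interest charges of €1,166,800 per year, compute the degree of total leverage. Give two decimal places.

At 62,620 units, contribution = 62,620 × €104.78 = €6,561,323.60.
EBIT = €6,561,323.60 − €3,590,700 = €2,970,623.60. Interest = €1,166,800.00.
DOL = €6,561,323.60 ÷ €2,970,623.60 = 2.2087; DFL = €2,970,623.60 ÷ €1,803,823.60 = 1.6468.
DCL = DOL × DFL = 2.2087 × 1.6468 = 3.6373.

3.64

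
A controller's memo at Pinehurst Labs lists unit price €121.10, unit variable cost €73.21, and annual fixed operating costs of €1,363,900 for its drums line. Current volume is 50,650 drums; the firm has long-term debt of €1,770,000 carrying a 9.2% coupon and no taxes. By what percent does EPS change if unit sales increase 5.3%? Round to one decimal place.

+14.3%

Contribution at this volume is 50,650 × €47.89 = €2,425,628.50.
EBIT = €2,425,628.50 − €1,363,900 = €1,061,728.50.
Interest = €162,840.00, so EBIT − I = €898,888.50.
Degree of combined leverage = contribution ÷ (EBIT − I) = €2,425,628.50 ÷ €898,888.50 = 2.6985.
%ΔEPS = DCL × %ΔSales = 2.6985 × +5.3% = +14.3%.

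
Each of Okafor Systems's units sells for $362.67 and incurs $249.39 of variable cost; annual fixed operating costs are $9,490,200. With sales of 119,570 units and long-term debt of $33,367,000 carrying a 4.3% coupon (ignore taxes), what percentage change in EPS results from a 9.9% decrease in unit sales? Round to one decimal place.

Total contribution margin = 119,570 × $113.28 = $13,544,889.60.
Operating income = contribution − fixed costs = $13,544,889.60 − $9,490,200 = $4,054,689.60.
Interest = $1,434,781.00, so EBIT − I = $2,619,908.60.
DCL = total CM / (EBIT − I) = $13,544,889.60 / $2,619,908.60 = 5.1700.
EPS therefore changes by 5.1700 × (-9.9%) = -51.2%.

-51.2%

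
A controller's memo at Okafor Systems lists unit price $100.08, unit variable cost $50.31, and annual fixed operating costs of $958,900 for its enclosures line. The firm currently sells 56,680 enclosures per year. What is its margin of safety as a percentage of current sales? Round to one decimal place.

Each unit contributes $100.08 − $50.31 = $49.77. Break-even units = $958,900 ÷ $49.77 = 19,266.63; break-even revenue = 19,266.63 × $100.08 = $1,928,203.98.
Actual sales revenue = 56,680 × $100.08 = $5,672,534.40.
Margin of safety = ($5,672,534.40 − $1,928,203.98) ÷ $5,672,534.40 = 66.0%.

66.0%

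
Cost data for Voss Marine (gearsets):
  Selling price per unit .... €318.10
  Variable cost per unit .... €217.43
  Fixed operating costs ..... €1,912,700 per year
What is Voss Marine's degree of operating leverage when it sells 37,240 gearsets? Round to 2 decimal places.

At 37,240 units, contribution = 37,240 × €100.67 = €3,748,950.80.
Subtracting fixed costs: EBIT = €3,748,950.80 − €1,912,700 = €1,836,250.80.
So DOL = total CM / EBIT = €3,748,950.80 / €1,836,250.80 = 2.0416.

2.04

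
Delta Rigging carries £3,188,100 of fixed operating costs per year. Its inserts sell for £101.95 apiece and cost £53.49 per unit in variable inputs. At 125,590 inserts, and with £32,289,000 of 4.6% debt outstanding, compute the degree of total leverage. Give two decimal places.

4.31

Contribution at this volume is 125,590 × £48.46 = £6,086,091.40.
EBIT = £6,086,091.40 − £3,188,100 = £2,897,991.40. Interest = £1,485,294.00.
DOL = £6,086,091.40 ÷ £2,897,991.40 = 2.1001; DFL = £2,897,991.40 ÷ £1,412,697.40 = 2.0514.
Combined leverage = 2.1001 × 2.0514 = 4.3081.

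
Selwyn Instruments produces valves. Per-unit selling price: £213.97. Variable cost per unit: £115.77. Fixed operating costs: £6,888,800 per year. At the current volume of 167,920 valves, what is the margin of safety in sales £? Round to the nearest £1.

£20,919,694

Each unit contributes £213.97 − £115.77 = £98.20. Break-even units = £6,888,800 ÷ £98.20 = 70,150.71; break-even revenue = 70,150.71 × £213.97 = £15,010,148.02.
Actual sales revenue = 167,920 × £213.97 = £35,929,842.40.
Margin of safety = £35,929,842.40 − £15,010,148.02 = £20,919,694.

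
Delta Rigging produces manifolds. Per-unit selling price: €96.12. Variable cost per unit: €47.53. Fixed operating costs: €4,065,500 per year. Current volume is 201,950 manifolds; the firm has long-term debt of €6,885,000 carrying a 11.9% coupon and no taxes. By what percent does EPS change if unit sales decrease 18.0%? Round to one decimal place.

-35.8%

Total contribution margin = 201,950 × €48.59 = €9,812,750.50.
Subtracting fixed costs: EBIT = €9,812,750.50 − €4,065,500 = €5,747,250.50.
After interest of €819,315.00, pre-tax earnings = €4,927,935.50.
Degree of combined leverage = contribution ÷ (EBIT − I) = €9,812,750.50 ÷ €4,927,935.50 = 1.9912.
EPS therefore changes by 1.9912 × (-18.0%) = -35.8%.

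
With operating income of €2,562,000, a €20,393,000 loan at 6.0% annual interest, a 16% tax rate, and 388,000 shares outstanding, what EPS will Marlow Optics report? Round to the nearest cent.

€2.90

Pre-tax income = €2,562,000 − €1,223,580.00 = €1,338,420.00.
Net income = €1,338,420.00 × (1 − 0.16) = €1,124,272.80.
EPS = €1,124,272.80 ÷ 388,000 = €2.90.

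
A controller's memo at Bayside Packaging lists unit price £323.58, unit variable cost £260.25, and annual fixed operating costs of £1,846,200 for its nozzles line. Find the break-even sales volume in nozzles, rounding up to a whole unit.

29,153 nozzles

Unit CM = price − variable cost = £323.58 − £260.25 = £63.33.
Break-even volume = fixed costs ÷ CM per unit = £1,846,200 ÷ £63.33 = 29,152.06, so 29,153 nozzles.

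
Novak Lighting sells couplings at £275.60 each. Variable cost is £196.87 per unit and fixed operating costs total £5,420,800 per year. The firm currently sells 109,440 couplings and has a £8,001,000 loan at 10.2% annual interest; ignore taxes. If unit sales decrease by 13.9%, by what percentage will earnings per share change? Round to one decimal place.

-50.3%

Total contribution margin = 109,440 × £78.73 = £8,616,211.20.
Subtracting fixed costs: EBIT = £8,616,211.20 − £5,420,800 = £3,195,411.20.
After interest of £816,102.00, pre-tax earnings = £2,379,309.20.
Degree of combined leverage = contribution ÷ (EBIT − I) = £8,616,211.20 ÷ £2,379,309.20 = 3.6213.
%ΔEPS = DCL × %ΔSales = 3.6213 × -13.9% = -50.3%.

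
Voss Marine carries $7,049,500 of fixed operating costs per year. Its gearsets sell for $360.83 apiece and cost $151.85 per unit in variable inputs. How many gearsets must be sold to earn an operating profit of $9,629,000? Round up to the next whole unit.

Unit CM = price − variable cost = $360.83 − $151.85 = $208.98.
Required volume = (fixed costs + target profit) ÷ CM = ($7,049,500 + $9,629,000) ÷ $208.98 = 79,809.07, so 79,810 gearsets.

79,810 gearsets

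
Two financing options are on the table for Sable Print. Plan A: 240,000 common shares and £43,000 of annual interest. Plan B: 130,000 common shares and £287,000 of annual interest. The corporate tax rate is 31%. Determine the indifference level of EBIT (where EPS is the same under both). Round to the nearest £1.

Set EPS_A = EPS_B: (EBIT − £43,000)(1 − 0.31) ÷ 240,000 = (EBIT − £287,000)(1 − 0.31) ÷ 130,000.
The (1 − t) factor cancels: (EBIT − 43,000) × 130,000 = (EBIT − 287,000) × 240,000.
EBIT × (240,000 − 130,000) = 287,000 × 240,000 − 43,000 × 130,000 = 63,290,000,000, so EBIT = 63,290,000,000 ÷ 110,000 = 575,363.64.

£575,364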